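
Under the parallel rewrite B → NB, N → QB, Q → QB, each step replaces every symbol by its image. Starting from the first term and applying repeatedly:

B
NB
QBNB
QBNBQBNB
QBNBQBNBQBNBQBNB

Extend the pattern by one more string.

QBNBQBNBQBNBQBNBQBNBQBNBQBNBQBNB

φ(QBNBQBNBQBNBQBNB) expands symbol-by-symbol to QB NB QB NB QB NB QB NB QB NB QB NB QB NB QB NB; joining the 16 pieces gives the next term.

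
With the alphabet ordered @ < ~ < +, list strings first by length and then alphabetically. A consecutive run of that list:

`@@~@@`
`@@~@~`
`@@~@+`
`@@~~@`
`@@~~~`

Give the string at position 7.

@@~+@

Advancing 2 positions from @@~~~ through @@~~~ → @@~~+ reaches term 7.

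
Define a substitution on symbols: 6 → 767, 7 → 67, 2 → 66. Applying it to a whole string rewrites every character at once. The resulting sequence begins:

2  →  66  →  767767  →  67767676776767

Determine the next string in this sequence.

7676767767677676776767677676776767

φ(67767676776767) expands symbol-by-symbol to 767 67 67 767 67 767 67 767 67 67 767 67 767 67; joining the 14 pieces gives the next term.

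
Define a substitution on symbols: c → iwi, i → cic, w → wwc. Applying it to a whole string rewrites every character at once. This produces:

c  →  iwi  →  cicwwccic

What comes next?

iwiciciwiwwcwwciwiiwiciciwi

Expanding cicwwccic: c→iwi, i→cic, c→iwi, w→wwc, w→wwc, c→iwi, c→iwi, i→cic, c→iwi. Concatenated: iwi cic iwi wwc wwc iwi iwi cic iwi.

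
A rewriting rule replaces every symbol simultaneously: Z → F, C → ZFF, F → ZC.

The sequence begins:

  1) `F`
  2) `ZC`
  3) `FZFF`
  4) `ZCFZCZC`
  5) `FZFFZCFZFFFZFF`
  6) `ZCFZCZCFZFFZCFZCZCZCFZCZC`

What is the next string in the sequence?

Rewriting the 25 symbols of ZCFZCZCFZFFZCFZCZCZCFZCZC one by one yields F ZFF ZC F ZFF F ZFF ZC F ZC ZC F ZFF ZC F ZFF F ZFF F ZFF ZC F ZFF F ZFF; concatenated:

FZFFZCFZFFFZFFZCFZCZCFZFFZCFZFFFZFFFZFFZCFZFFFZFF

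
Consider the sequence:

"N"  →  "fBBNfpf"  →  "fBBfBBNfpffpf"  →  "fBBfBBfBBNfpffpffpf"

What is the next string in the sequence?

fBBfBBfBBfBBNfpffpffpffpf

s(k+1) = fBB·s(k)·fpf, so each term gains fBB as a prefix and fpf as a suffix.
So the next term is fBB·fBBfBBfBBNfpffpffpf·fpf.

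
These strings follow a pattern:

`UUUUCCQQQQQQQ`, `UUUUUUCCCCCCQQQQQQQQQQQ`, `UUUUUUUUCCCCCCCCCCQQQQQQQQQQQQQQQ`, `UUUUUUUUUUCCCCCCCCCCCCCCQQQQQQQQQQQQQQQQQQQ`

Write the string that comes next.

UUUUUUUUUUUUCCCCCCCCCCCCCCCCCCQQQQQQQQQQQQQQQQQQQQQQQ

Reading off run lengths: U runs 4, 6, 8, 10; C runs 2, 6, 10, 14; Q runs 7, 11, 15, 19 — each is linear in n (n = 1, 2, …).
At n = 5 the blocks have lengths 12, 18, 23.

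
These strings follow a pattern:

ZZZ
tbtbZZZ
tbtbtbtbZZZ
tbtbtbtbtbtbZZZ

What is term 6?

tbtbtbtbtbtbtbtbtbtbZZZ

Every step adds tbtb at the front: s(k+1) = tbtb·s(k).
From tbtbtbtbtbtbZZZ, 2 further steps: tbtbtbtbtbtbZZZ → tbtbtbtbtbtbtbtbZZZ → (answer).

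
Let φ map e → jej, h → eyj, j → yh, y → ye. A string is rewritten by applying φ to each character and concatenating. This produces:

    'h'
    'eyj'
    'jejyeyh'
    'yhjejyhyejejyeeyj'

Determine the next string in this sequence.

Rewriting the 17 symbols of yhjejyhyejejyeeyj one by one yields ye eyj yh jej yh ye eyj ye jej yh jej yh ye jej jej ye yh; concatenated:

yeeyjyhjejyhyeeyjyejejyhjejyhyejejjejyeyh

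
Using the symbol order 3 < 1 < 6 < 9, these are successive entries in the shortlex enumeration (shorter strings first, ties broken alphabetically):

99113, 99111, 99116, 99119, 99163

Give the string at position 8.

Stepping forward 3 times from 99163: 99163 → 99161 → 99166, then the target.

99169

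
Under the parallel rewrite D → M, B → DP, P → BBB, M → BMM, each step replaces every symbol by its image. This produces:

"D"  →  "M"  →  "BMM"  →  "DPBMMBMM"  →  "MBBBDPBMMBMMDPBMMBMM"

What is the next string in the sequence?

BMMDPDPDPMBBBDPBMMBMMDPBMMBMMMBBBDPBMMBMMDPBMMBMM

Applying the rule to each of the 20 symbols of MBBBDPBMMBMMDPBMMBMM gives the pieces BMM DP DP DP M BBB DP BMM BMM DP BMM BMM M BBB DP BMM BMM DP BMM BMM, which concatenate to the answer.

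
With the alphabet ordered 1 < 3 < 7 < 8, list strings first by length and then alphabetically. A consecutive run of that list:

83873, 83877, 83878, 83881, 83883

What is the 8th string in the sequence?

87111

Advancing 3 positions from 83883 through 83883 → 83887 → 83888 reaches term 8.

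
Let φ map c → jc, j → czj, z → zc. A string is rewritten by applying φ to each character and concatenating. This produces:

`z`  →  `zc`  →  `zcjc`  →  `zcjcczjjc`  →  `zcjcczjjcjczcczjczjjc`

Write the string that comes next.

Rewriting the 21 symbols of zcjcczjjcjczcczjczjjc one by one yields zc jc czj jc jc zc czj czj jc czj jc zc jc jc zc czj jc zc czj czj jc; concatenated:

zcjcczjjcjczcczjczjjcczjjczcjcjczcczjjczcczjczjjc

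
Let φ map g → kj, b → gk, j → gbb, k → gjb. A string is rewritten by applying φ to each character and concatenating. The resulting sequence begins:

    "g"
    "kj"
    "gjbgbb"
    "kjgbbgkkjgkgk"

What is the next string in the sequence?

gjbgbbkjgkgkkjgjbgjbgbbkjgjbkjgjb

Replace each of the 13 characters of kjgbbgkkjgkgk in place — gjb gbb kj gk gk kj gjb gjb gbb kj gjb kj gjb — and concatenate.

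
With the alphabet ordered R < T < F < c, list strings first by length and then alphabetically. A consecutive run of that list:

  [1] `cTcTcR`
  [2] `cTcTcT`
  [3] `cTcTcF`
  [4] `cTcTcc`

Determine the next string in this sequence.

Treat cTcTcc as a base-4 numeral over the given alphabet and add one, carrying through any trailing c's.

cTcFRR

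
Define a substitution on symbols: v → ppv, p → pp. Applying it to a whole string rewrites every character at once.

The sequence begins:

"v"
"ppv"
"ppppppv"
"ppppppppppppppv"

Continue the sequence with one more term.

Rewriting the 15 symbols of ppppppppppppppv one by one yields pp pp pp pp pp pp pp pp pp pp pp pp pp pp ppv; concatenated:

ppppppppppppppppppppppppppppppv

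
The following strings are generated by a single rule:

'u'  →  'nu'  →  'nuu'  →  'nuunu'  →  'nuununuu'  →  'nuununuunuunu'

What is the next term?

nuununuunuununuununuu

Each term (from the third on) is the previous term followed by the one before it: term 3 = nu·u = nuu.
The next term joins nuununuunuunu and nuununuu.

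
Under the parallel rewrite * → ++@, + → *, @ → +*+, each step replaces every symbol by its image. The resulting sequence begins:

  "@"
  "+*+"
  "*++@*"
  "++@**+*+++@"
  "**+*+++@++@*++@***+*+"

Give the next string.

Rewriting the 21 symbols of **+*+++@++@*++@***+*+ one by one yields ++@ ++@ * ++@ * * * +*+ * * +*+ ++@ * * +*+ ++@ ++@ ++@ * ++@ *; concatenated:

++@++@*++@***+*+**+*+++@**+*+++@++@++@*++@*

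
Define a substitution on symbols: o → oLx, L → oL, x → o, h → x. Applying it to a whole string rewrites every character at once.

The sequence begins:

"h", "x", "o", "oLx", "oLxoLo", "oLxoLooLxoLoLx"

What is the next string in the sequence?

oLxoLooLxoLoLxoLxoLooLxoLoLxoLo

Replace each of the 14 characters of oLxoLooLxoLoLx in place — oLx oL o oLx oL oLx oLx oL o oLx oL oLx oL o — and concatenate.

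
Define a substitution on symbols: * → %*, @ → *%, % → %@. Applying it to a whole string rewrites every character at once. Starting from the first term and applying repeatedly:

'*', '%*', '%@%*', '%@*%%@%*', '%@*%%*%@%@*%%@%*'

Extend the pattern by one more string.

φ(%@*%%*%@%@*%%@%*) expands symbol-by-symbol to %@ *% %* %@ %@ %* %@ *% %@ *% %* %@ %@ *% %@ %*; joining the 16 pieces gives the next term.

%@*%%*%@%@%*%@*%%@*%%*%@%@*%%@%*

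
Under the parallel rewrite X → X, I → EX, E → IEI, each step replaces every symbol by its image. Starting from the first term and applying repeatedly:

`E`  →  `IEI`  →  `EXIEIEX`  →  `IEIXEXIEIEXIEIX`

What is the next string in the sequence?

EXIEIEXXIEIXEXIEIEXIEIXEXIEIEXX

Applying the rule to each of the 15 symbols of IEIXEXIEIEXIEIX gives the pieces EX IEI EX X IEI X EX IEI EX IEI X EX IEI EX X, which concatenate to the answer.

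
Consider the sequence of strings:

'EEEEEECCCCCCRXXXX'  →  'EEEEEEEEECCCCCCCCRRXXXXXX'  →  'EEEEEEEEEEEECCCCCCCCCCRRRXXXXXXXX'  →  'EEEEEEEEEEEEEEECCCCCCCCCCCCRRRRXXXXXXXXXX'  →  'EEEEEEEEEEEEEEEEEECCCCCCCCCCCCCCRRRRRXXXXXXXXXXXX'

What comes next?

Term n consists of 3n E's, followed by 2n+2 C's, followed by n-1 R's, followed by 2n X's, where the shown terms are n = 2, 3, 4, 5, 6.
Setting n = 7 gives 21, 16, 6, 14 characters in each block.

EEEEEEEEEEEEEEEEEEEEECCCCCCCCCCCCCCCCRRRRRRXXXXXXXXXXXXXX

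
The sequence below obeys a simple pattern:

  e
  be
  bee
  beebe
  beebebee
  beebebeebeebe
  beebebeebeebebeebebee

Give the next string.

beebebeebeebebeebebeebeebebeebeebe

From term 3 onward, concatenate the last term with the second-to-last: be·e = bee, bee·be = beebe, …
So term 8 is beebebeebeebebeebebee·beebebeebeebe.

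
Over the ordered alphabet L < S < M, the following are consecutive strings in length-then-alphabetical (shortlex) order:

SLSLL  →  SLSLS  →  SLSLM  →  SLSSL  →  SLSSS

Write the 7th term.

SLSML

Advancing 2 positions from SLSSS through SLSSS → SLSSM reaches term 7.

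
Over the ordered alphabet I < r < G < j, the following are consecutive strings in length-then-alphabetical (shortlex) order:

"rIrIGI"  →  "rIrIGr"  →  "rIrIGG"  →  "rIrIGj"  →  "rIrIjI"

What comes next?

rIrIjr

The successor of rIrIjI increments the rightmost position that isn't already j and resets every position after it to I.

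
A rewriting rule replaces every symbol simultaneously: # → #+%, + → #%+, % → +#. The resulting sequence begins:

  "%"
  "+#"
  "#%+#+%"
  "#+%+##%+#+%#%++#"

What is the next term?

Applying the rule to each of the 16 symbols of #+%+##%+#+%#%++# gives the pieces #+% #%+ +# #%+ #+% #+% +# #%+ #+% #%+ +# #+% +# #%+ #%+ #+%, which concatenate to the answer.

#+%#%++##%+#+%#+%+##%+#+%#%++##+%+##%+#%+#+%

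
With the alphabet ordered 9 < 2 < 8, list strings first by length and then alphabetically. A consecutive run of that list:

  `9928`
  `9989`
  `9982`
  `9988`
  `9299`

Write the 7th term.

9298

Stepping forward 2 times from 9299: 9299 → 9292, then the target.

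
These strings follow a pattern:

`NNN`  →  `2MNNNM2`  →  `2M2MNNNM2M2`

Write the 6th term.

2M2M2M2M2MNNNM2M2M2M2M2

s(k+1) = 2M·s(k)·M2, so each term gains 2M as a prefix and M2 as a suffix.
From 2M2MNNNM2M2, 3 further steps: 2M2MNNNM2M2 → 2M2M2MNNNM2M2M2 → 2M2M2M2MNNNM2M2M2M2 → (answer).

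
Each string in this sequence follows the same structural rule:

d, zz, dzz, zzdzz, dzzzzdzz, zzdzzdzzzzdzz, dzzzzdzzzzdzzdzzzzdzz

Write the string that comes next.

Each term (from the third on) is the two preceding terms concatenated in order: term 3 = d·zz = dzz.
The next term joins zzdzzdzzzzdzz and dzzzzdzzzzdzzdzzzzdzz.

zzdzzdzzzzdzzdzzzzdzzzzdzzdzzzzdzz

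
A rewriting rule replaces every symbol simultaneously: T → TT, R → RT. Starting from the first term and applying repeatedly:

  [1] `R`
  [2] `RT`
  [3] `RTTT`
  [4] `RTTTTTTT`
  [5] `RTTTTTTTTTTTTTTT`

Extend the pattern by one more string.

φ(RTTTTTTTTTTTTTTT) expands symbol-by-symbol to RT TT TT TT TT TT TT TT TT TT TT TT TT TT TT TT; joining the 16 pieces gives the next term.

RTTTTTTTTTTTTTTTTTTTTTTTTTTTTTTT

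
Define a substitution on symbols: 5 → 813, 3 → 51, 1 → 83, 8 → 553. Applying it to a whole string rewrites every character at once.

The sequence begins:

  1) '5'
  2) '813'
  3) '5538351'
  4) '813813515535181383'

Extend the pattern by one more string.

Rewriting the 18 symbols of 813813515535181383 one by one yields 553 83 51 553 83 51 813 83 813 813 51 813 83 553 83 51 553 51; concatenated:

55383515538351813838138135181383553835155351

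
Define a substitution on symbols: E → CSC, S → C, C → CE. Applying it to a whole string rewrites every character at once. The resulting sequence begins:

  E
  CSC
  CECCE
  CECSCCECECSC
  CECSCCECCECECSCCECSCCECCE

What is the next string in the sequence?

φ(CECSCCECCECECSCCECSCCECCE) expands symbol-by-symbol to CE CSC CE C CE CE CSC CE CE CSC CE CSC CE C CE CE CSC CE C CE CE CSC CE CE CSC; joining the 25 pieces gives the next term.

CECSCCECCECECSCCECECSCCECSCCECCECECSCCECCECECSCCECECSC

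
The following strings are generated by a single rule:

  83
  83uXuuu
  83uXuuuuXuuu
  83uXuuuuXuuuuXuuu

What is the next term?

83uXuuuuXuuuuXuuuuXuuu

Every step adds uXuuu to the end: s(k+1) = s(k)·uXuuu.
So the next term is 83uXuuuuXuuuuXuuu·uXuuu.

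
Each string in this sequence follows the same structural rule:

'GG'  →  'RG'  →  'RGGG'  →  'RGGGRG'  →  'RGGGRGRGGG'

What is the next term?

RGGGRGRGGGRGGGRG

Each term (from the third on) is the previous term followed by the one before it: term 3 = RG·GG = RGGG.
The next term joins RGGGRGRGGG and RGGGRG.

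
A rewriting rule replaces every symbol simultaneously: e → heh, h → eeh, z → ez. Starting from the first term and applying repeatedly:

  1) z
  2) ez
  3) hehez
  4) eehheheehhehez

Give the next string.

Applying the rule to each of the 14 symbols of eehheheehhehez gives the pieces heh heh eeh eeh heh eeh heh heh eeh eeh heh eeh heh ez, which concatenate to the answer.

hehheheeheehheheehhehheheeheehheheehhehez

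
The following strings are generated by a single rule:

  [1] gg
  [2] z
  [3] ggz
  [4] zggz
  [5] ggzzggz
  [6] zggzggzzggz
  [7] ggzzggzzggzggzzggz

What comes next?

zggzggzzggzggzzggzzggzggzzggz

Each term (from the third on) is the two preceding terms concatenated in order: term 3 = gg·z = ggz.
So term 8 is zggzggzzggz·ggzzggzzggzggzzggz.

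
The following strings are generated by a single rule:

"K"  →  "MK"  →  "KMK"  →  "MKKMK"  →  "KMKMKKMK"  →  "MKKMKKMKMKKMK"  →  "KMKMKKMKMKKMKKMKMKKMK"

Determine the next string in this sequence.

Each term (from the third on) is the two preceding terms concatenated in order: term 3 = K·MK = KMK.
The next term joins MKKMKKMKMKKMK and KMKMKKMKMKKMKKMKMKKMK.

MKKMKKMKMKKMKKMKMKKMKMKKMKKMKMKKMK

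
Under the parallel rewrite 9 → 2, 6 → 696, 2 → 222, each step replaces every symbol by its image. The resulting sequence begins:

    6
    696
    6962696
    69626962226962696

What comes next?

6962696222696269622222222269626962226962696

Replace each of the 17 characters of 69626962226962696 in place — 696 2 696 222 696 2 696 222 222 222 696 2 696 222 696 2 696 — and concatenate.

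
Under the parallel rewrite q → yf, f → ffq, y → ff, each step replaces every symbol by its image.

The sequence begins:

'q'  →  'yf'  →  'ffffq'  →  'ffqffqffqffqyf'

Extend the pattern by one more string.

Rewriting the 14 symbols of ffqffqffqffqyf one by one yields ffq ffq yf ffq ffq yf ffq ffq yf ffq ffq yf ff ffq; concatenated:

ffqffqyfffqffqyfffqffqyfffqffqyfffffq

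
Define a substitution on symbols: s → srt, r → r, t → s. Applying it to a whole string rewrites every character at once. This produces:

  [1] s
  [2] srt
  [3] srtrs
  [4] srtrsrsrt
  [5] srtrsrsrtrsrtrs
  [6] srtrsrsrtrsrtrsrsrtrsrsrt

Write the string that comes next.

srtrsrsrtrsrtrsrsrtrsrsrtrsrtrsrsrtrsrtrs

Replace each of the 25 characters of srtrsrsrtrsrtrsrsrtrsrsrt in place — srt r s r srt r srt r s r srt r s r srt r srt r s r srt r srt r s — and concatenate.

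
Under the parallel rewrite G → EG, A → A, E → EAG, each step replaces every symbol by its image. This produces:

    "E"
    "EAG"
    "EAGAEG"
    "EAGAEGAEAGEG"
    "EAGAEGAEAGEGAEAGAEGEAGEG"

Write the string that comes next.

EAGAEGAEAGEGAEAGAEGEAGEGAEAGAEGAEAGEGEAGAEGEAGEG

Applying the rule to each of the 24 symbols of EAGAEGAEAGEGAEAGAEGEAGEG gives the pieces EAG A EG A EAG EG A EAG A EG EAG EG A EAG A EG A EAG EG EAG A EG EAG EG, which concatenate to the answer.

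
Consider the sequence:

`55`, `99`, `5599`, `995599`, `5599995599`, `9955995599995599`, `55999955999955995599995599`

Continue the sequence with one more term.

995599559999559955999955999955995599995599

This is a Fibonacci-style word recurrence s(k) = s(k−2)·s(k−1): e.g. 55·99 = 5599.
Continuing: 9955995599995599 · 55999955999955995599995599 gives term 8.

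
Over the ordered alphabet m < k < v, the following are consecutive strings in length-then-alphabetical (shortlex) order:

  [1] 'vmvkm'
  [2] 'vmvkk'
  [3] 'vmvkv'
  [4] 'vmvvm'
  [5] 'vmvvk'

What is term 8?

Stepping forward 3 times from vmvvk: vmvvk → vmvvv → vkmmm, then the target.

vkmmk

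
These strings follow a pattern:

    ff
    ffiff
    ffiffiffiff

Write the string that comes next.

Every step duplicates the string with 'i' between the halves.
So the next term is two copies of ffiffiffiff with 'i' between the halves.

ffiffiffiffiffiffiffiff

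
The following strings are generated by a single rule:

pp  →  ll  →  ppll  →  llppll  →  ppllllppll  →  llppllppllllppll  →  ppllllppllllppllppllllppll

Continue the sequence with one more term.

From term 3 onward, concatenate the second-to-last term with the last: pp·ll = ppll, ll·ppll = llppll, …
So term 8 is llppllppllllppll·ppllllppllllppllppllllppll.

llppllppllllppllppllllppllllppllppllllppll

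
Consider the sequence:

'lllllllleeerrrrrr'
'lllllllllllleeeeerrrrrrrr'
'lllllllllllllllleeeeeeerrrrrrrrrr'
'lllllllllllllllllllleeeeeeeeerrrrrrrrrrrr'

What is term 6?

lllllllllllllllllllllllllllleeeeeeeeeeeeerrrrrrrrrrrrrrrr

Term n consists of 4n l's, followed by 2n-1 e's, followed by 2n+2 r's, where the shown terms are n = 2, 3, 4, 5.
At n = 7 the blocks have lengths 28, 13, 16.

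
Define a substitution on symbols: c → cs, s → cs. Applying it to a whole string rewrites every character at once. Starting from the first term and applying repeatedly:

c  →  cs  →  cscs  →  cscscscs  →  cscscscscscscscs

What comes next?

cscscscscscscscscscscscscscscscs

φ(cscscscscscscscs) expands symbol-by-symbol to cs cs cs cs cs cs cs cs cs cs cs cs cs cs cs cs; joining the 16 pieces gives the next term.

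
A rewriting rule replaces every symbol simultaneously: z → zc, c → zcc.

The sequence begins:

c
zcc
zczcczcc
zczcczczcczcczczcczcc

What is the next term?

Rewriting the 21 symbols of zczcczczcczcczczcczcc one by one yields zc zcc zc zcc zcc zc zcc zc zcc zcc zc zcc zcc zc zcc zc zcc zcc zc zcc zcc; concatenated:

zczcczczcczcczczcczczcczcczczcczcczczcczczcczcczczcczcc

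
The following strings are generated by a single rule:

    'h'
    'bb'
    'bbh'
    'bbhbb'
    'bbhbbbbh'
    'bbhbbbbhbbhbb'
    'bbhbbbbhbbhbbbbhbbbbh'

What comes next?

From term 3 onward, concatenate the last term with the second-to-last: bb·h = bbh, bbh·bb = bbhbb, …
Continuing: bbhbbbbhbbhbbbbhbbbbh · bbhbbbbhbbhbb gives term 8.

bbhbbbbhbbhbbbbhbbbbhbbhbbbbhbbhbb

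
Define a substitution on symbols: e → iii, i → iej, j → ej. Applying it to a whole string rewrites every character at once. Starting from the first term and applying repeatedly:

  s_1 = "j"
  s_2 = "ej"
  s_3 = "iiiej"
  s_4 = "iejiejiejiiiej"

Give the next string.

Replace each of the 14 characters of iejiejiejiiiej in place — iej iii ej iej iii ej iej iii ej iej iej iej iii ej — and concatenate.

iejiiiejiejiiiejiejiiiejiejiejiejiiiej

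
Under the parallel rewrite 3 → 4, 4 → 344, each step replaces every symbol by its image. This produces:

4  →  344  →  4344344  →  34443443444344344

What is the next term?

43443443444344344434434434443443444344344

Applying the rule to each of the 17 symbols of 34443443444344344 gives the pieces 4 344 344 344 4 344 344 4 344 344 344 4 344 344 4 344 344, which concatenate to the answer.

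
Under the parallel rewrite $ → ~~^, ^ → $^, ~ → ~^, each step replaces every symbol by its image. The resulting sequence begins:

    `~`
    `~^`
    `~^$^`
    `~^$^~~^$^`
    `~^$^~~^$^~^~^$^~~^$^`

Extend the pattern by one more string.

Rewriting the 20 symbols of ~^$^~~^$^~^~^$^~~^$^ one by one yields ~^ $^ ~~^ $^ ~^ ~^ $^ ~~^ $^ ~^ $^ ~^ $^ ~~^ $^ ~^ ~^ $^ ~~^ $^; concatenated:

~^$^~~^$^~^~^$^~~^$^~^$^~^$^~~^$^~^~^$^~~^$^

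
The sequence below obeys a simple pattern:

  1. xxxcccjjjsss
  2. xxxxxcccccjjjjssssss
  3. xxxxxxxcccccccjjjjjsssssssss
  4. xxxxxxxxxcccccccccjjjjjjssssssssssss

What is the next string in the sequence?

Reading off run lengths: x runs 3, 5, 7, 9; c runs 3, 5, 7, 9; j runs 3, 4, 5, 6; s runs 3, 6, 9, 12 — each is linear in n (n = 1, 2, …).
For the next term, n = 5, so the run lengths are 11, 11, 7, 15.

xxxxxxxxxxxcccccccccccjjjjjjjsssssssssssssss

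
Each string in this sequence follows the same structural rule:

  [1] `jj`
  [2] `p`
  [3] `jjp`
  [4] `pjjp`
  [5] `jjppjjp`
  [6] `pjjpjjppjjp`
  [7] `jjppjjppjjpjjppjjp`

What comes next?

This is a Fibonacci-style word recurrence s(k) = s(k−2)·s(k−1): e.g. jj·p = jjp.
So term 8 is pjjpjjppjjp·jjppjjppjjpjjppjjp.

pjjpjjppjjpjjppjjppjjpjjppjjp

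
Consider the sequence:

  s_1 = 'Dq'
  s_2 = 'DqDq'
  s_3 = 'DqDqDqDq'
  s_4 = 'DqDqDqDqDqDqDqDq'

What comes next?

s(k+1) = s(k)·s(k) — each term doubles the last.
Doubling DqDqDqDqDqDqDqDq:

DqDqDqDqDqDqDqDqDqDqDqDqDqDqDqDq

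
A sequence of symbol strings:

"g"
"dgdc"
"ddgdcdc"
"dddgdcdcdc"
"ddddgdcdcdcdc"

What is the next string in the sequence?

dddddgdcdcdcdcdc

s(k+1) = d·s(k)·dc, so each term gains d as a prefix and dc as a suffix.
So the next term is d·ddddgdcdcdcdc·dc.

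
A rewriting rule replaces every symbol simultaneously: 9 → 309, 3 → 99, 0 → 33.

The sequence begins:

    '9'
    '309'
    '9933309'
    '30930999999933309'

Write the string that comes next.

9933309993330930930930930930930999999933309

φ(30930999999933309) expands symbol-by-symbol to 99 33 309 99 33 309 309 309 309 309 309 309 99 99 99 33 309; joining the 17 pieces gives the next term.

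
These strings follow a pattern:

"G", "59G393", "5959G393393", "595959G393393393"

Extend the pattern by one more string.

Each term wraps the previous one in 59 on the left and 393 on the right.
Applying this once more to 595959G393393393:

59595959G393393393393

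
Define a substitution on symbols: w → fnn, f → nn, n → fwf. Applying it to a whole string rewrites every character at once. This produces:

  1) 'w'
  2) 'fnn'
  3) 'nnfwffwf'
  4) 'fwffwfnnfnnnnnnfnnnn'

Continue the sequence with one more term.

Rewriting the 20 symbols of fwffwfnnfnnnnnnfnnnn one by one yields nn fnn nn nn fnn nn fwf fwf nn fwf fwf fwf fwf fwf fwf nn fwf fwf fwf fwf; concatenated:

nnfnnnnnnfnnnnfwffwfnnfwffwffwffwffwffwfnnfwffwffwffwf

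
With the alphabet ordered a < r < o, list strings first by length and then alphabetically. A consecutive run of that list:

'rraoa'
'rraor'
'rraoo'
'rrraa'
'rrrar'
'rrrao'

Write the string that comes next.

Find the rightmost character of rrrao below o, bump it to the next letter, and reset everything to its right to a.

rrrra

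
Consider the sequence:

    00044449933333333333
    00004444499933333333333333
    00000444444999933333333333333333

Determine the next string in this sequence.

00000044444449999933333333333333333333

Term n consists of n 0's, followed by n+1 4's, followed by n-1 9's, followed by 3n+2 3's, where the shown terms are n = 3, 4, 5.
For the next term, n = 6, so the run lengths are 6, 7, 5, 20.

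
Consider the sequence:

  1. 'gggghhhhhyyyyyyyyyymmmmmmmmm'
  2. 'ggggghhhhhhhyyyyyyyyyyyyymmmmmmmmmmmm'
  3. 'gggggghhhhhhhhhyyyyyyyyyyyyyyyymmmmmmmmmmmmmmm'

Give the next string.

Reading off run lengths: g runs 4, 5, 6; h runs 5, 7, 9; y runs 10, 13, 16; m runs 9, 12, 15 — each is linear in n, where the shown terms are n = 3, 4, 5.
At n = 6 the blocks have lengths 7, 11, 19, 18.

ggggggghhhhhhhhhhhyyyyyyyyyyyyyyyyyyymmmmmmmmmmmmmmmmmm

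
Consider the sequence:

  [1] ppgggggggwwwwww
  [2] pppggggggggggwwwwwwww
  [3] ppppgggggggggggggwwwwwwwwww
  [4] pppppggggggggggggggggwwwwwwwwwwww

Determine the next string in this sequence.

The n-th term is n-1 p's then 3n-2 g's then 2n w's, where the shown terms are n = 3, 4, 5, 6.
For the next term, n = 7, so the run lengths are 6, 19, 14.

ppppppgggggggggggggggggggwwwwwwwwwwwwww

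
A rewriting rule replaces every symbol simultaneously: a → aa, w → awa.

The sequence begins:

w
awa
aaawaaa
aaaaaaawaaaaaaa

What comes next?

φ(aaaaaaawaaaaaaa) expands symbol-by-symbol to aa aa aa aa aa aa aa awa aa aa aa aa aa aa aa; joining the 15 pieces gives the next term.

aaaaaaaaaaaaaaawaaaaaaaaaaaaaaa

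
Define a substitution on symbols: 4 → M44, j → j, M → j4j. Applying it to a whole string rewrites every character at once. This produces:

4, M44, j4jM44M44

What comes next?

jM44jj4jM44M44j4jM44M44

Rewriting each symbol of j4jM44M44: j→j, 4→M44, j→j, M→j4j, 4→M44, 4→M44, M→j4j, 4→M44, 4→M44, which concatenates to j M44 j j4j M44 M44 j4j M44 M44.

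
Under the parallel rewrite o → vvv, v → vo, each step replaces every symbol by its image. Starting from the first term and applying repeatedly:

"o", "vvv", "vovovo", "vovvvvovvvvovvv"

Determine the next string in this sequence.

Rewriting the 15 symbols of vovvvvovvvvovvv one by one yields vo vvv vo vo vo vo vvv vo vo vo vo vvv vo vo vo; concatenated:

vovvvvovovovovvvvovovovovvvvovovo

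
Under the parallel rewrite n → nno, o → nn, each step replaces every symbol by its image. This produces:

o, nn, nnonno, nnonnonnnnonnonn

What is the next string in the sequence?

Applying the rule to each of the 16 symbols of nnonnonnnnonnonn gives the pieces nno nno nn nno nno nn nno nno nno nno nn nno nno nn nno nno, which concatenate to the answer.

nnonnonnnnonnonnnnonnonnonnonnnnonnonnnnonno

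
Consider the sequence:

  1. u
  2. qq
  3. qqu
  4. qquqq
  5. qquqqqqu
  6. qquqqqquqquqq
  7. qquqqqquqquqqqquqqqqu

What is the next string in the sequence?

qquqqqquqquqqqquqqqquqquqqqquqquqq

From term 3 onward, concatenate the last term with the second-to-last: qq·u = qqu, qqu·qq = qquqq, …
So term 8 is qquqqqquqquqqqquqqqqu·qquqqqquqquqq.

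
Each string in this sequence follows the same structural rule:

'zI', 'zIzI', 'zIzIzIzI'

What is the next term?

Each string is two copies of the previous one concatenated.
One more doubling of zIzIzIzI gives the answer.

zIzIzIzIzIzIzIzI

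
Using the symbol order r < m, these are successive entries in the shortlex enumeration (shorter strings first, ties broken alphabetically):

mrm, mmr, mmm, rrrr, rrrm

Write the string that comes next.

Find the rightmost character of rrrm below m, bump it to the next letter, and reset everything to its right to r.

rrmr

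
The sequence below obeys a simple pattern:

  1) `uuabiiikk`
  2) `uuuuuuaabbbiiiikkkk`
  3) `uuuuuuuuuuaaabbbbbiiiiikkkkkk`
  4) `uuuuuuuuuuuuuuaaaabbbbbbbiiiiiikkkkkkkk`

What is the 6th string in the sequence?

Reading off run lengths: u runs 2, 6, 10, 14; a runs 1, 2, 3, 4; b runs 1, 3, 5, 7; i runs 3, 4, 5, 6; k runs 2, 4, 6, 8 — each is linear in n (n = 1, 2, …).
At n = 6 the blocks have lengths 22, 6, 11, 8, 12.

uuuuuuuuuuuuuuuuuuuuuuaaaaaabbbbbbbbbbbiiiiiiiikkkkkkkkkkkk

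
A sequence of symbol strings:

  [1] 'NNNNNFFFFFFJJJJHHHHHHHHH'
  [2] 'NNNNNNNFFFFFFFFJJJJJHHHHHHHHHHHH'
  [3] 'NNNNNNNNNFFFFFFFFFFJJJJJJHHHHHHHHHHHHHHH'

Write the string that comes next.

Each string has the form N^{2n-1} F^{2n} J^{n+1} H^{3n}, where the shown terms are n = 3, 4, 5.
For the next term, n = 6, so the run lengths are 11, 12, 7, 18.

NNNNNNNNNNNFFFFFFFFFFFFJJJJJJJHHHHHHHHHHHHHHHHHH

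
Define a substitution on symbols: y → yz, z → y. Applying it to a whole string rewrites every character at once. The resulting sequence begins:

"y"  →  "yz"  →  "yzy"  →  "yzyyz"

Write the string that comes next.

Expanding yzyyz: y→yz, z→y, y→yz, y→yz, z→y. Concatenated: yz y yz yz y.

yzyyzyzy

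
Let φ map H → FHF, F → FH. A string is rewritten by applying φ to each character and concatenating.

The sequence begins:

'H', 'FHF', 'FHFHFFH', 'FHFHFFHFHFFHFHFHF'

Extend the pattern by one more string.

Applying the rule to each of the 17 symbols of FHFHFFHFHFFHFHFHF gives the pieces FH FHF FH FHF FH FH FHF FH FHF FH FH FHF FH FHF FH FHF FH, which concatenate to the answer.

FHFHFFHFHFFHFHFHFFHFHFFHFHFHFFHFHFFHFHFFH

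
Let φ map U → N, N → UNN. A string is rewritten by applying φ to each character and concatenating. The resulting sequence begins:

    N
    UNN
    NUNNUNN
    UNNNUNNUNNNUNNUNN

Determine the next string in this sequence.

φ(UNNNUNNUNNNUNNUNN) expands symbol-by-symbol to N UNN UNN UNN N UNN UNN N UNN UNN UNN N UNN UNN N UNN UNN; joining the 17 pieces gives the next term.

NUNNUNNUNNNUNNUNNNUNNUNNUNNNUNNUNNNUNNUNN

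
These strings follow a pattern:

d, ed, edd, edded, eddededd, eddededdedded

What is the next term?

From term 3 onward, concatenate the last term with the second-to-last: ed·d = edd, edd·ed = edded, …
Continuing: eddededdedded · eddededd gives term 7.

eddededdeddededdededd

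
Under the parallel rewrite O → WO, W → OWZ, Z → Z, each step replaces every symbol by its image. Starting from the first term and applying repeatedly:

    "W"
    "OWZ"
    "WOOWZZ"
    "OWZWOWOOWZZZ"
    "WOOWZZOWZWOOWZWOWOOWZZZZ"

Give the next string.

OWZWOWOOWZZZWOOWZZOWZWOWOOWZZOWZWOOWZWOWOOWZZZZZ

Applying the rule to each of the 24 symbols of WOOWZZOWZWOOWZWOWOOWZZZZ gives the pieces OWZ WO WO OWZ Z Z WO OWZ Z OWZ WO WO OWZ Z OWZ WO OWZ WO WO OWZ Z Z Z Z, which concatenate to the answer.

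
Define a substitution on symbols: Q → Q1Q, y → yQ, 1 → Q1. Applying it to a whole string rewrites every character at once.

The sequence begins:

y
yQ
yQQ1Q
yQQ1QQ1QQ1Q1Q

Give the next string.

φ(yQQ1QQ1QQ1Q1Q) expands symbol-by-symbol to yQ Q1Q Q1Q Q1 Q1Q Q1Q Q1 Q1Q Q1Q Q1 Q1Q Q1 Q1Q; joining the 13 pieces gives the next term.

yQQ1QQ1QQ1Q1QQ1QQ1Q1QQ1QQ1Q1QQ1Q1Q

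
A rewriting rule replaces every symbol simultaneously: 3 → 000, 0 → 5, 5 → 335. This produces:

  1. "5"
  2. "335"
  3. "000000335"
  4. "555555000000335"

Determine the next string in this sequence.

335335335335335335555555000000335

φ(555555000000335) expands symbol-by-symbol to 335 335 335 335 335 335 5 5 5 5 5 5 000 000 335; joining the 15 pieces gives the next term.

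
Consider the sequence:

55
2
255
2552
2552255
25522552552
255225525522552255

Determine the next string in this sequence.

25522552552255225525522552552

Each term (from the third on) is the previous term followed by the one before it: term 3 = 2·55 = 255.
So term 8 is 255225525522552255·25522552552.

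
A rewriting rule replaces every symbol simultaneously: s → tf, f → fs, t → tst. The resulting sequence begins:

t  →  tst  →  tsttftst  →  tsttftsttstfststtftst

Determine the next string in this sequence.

Replace each of the 21 characters of tsttftsttstfststtftst in place — tst tf tst tst fs tst tf tst tst tf tst fs tf tst tf tst tst fs tst tf tst — and concatenate.

tsttftsttstfststtftsttsttftstfstftsttftsttstfststtftst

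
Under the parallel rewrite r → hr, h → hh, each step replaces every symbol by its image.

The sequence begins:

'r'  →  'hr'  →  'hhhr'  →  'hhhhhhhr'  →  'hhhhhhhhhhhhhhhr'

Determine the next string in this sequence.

Rewriting the 16 symbols of hhhhhhhhhhhhhhhr one by one yields hh hh hh hh hh hh hh hh hh hh hh hh hh hh hh hr; concatenated:

hhhhhhhhhhhhhhhhhhhhhhhhhhhhhhhr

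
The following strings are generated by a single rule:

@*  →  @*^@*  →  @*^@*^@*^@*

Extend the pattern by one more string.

@*^@*^@*^@*^@*^@*^@*^@*

Each string is two copies of the previous one joined by '^'.
So the next term is two copies of @*^@*^@*^@* with '^' between the halves.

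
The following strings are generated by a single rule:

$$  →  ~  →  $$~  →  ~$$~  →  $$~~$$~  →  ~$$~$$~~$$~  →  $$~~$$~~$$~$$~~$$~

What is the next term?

This is a Fibonacci-style word recurrence s(k) = s(k−2)·s(k−1): e.g. $$·~ = $$~.
So term 8 is ~$$~$$~~$$~·$$~~$$~~$$~$$~~$$~.

~$$~$$~~$$~$$~~$$~~$$~$$~~$$~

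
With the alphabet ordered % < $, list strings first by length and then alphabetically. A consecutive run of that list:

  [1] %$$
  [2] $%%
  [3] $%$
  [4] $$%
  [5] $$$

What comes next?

After $$$ the length-3 strings are exhausted; the first length-4 string is 4 copies of %.

%%%%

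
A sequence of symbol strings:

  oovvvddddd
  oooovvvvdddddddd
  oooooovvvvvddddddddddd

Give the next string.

oooooooovvvvvvdddddddddddddd

Term n consists of 2n o's, followed by n+2 v's, followed by 3n+2 d's (n = 1, 2, …).
For the next term, n = 4, so the run lengths are 8, 6, 14.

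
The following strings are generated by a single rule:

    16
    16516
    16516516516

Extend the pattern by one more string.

s(k+1) = s(k)·5·s(k) — each term doubles the last with '5' between the halves.
One more doubling of 16516516516 gives the answer.

16516516516516516516516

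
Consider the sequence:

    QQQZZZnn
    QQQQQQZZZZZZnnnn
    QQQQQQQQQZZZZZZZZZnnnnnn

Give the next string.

QQQQQQQQQQQQZZZZZZZZZZZZnnnnnnnn

Each string has the form Q^{3n} Z^{3n} n^{2n} (n = 1, 2, …).
For the next term, n = 4, so the run lengths are 12, 12, 8.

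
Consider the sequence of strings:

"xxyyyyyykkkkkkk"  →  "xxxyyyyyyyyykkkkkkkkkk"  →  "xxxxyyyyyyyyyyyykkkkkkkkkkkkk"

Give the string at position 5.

Each string has the form x^{n} y^{3n} k^{3n+1}, where the shown terms are n = 2, 3, 4.
For term 5, n = 6, so the run lengths are 6, 18, 19.

xxxxxxyyyyyyyyyyyyyyyyyykkkkkkkkkkkkkkkkkkk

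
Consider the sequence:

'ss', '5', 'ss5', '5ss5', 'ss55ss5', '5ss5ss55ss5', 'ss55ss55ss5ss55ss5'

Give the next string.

This is a Fibonacci-style word recurrence s(k) = s(k−2)·s(k−1): e.g. ss·5 = ss5.
Continuing: 5ss5ss55ss5 · ss55ss55ss5ss55ss5 gives term 8.

5ss5ss55ss5ss55ss55ss5ss55ss5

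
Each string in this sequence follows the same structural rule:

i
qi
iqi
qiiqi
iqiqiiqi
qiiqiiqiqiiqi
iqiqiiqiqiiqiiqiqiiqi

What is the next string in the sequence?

qiiqiiqiqiiqiiqiqiiqiqiiqiiqiqiiqi

Each term (from the third on) is the two preceding terms concatenated in order: term 3 = i·qi = iqi.
The next term joins qiiqiiqiqiiqi and iqiqiiqiqiiqiiqiqiiqi.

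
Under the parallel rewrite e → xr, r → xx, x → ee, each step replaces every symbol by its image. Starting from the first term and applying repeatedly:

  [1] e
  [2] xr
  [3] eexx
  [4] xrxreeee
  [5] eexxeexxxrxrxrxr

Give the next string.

Rewriting the 16 symbols of eexxeexxxrxrxrxr one by one yields xr xr ee ee xr xr ee ee ee xx ee xx ee xx ee xx; concatenated:

xrxreeeexrxreeeeeexxeexxeexxeexx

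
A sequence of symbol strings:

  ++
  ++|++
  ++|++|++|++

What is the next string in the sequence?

++|++|++|++|++|++|++|++

Every step duplicates the string with '|' between the halves.
One more doubling of ++|++|++|++ gives the answer.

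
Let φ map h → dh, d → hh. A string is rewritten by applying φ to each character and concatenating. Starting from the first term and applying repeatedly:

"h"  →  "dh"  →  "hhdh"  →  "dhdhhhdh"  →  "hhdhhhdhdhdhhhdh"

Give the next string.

dhdhhhdhdhdhhhdhhhdhhhdhdhdhhhdh

φ(hhdhhhdhdhdhhhdh) expands symbol-by-symbol to dh dh hh dh dh dh hh dh hh dh hh dh dh dh hh dh; joining the 16 pieces gives the next term.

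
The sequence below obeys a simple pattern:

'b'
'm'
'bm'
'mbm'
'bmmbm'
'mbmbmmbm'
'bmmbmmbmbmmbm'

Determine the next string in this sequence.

mbmbmmbmbmmbmmbmbmmbm

This is a Fibonacci-style word recurrence s(k) = s(k−2)·s(k−1): e.g. b·m = bm.
The next term joins mbmbmmbm and bmmbmmbmbmmbm.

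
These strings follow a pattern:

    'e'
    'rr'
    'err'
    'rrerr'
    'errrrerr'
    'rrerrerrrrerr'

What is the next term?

errrrerrrrerrerrrrerr

This is a Fibonacci-style word recurrence s(k) = s(k−2)·s(k−1): e.g. e·rr = err.
So term 7 is errrrerr·rrerrerrrrerr.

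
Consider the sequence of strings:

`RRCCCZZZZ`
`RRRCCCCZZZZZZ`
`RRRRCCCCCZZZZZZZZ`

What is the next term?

Term n consists of n R's, followed by n+1 C's, followed by 2n Z's, where the shown terms are n = 2, 3, 4.
Setting n = 5 gives 5, 6, 10 characters in each block.

RRRRRCCCCCCZZZZZZZZZZ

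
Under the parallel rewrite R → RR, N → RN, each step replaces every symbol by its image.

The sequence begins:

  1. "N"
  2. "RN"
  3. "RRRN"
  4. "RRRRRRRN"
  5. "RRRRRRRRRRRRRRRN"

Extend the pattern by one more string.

Rewriting the 16 symbols of RRRRRRRRRRRRRRRN one by one yields RR RR RR RR RR RR RR RR RR RR RR RR RR RR RR RN; concatenated:

RRRRRRRRRRRRRRRRRRRRRRRRRRRRRRRN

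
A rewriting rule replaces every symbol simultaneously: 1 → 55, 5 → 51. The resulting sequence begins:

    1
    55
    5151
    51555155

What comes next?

5155515151555151

Rewriting each symbol of 51555155: 5→51, 1→55, 5→51, 5→51, 5→51, 1→55, 5→51, 5→51, which concatenates to 51 55 51 51 51 55 51 51.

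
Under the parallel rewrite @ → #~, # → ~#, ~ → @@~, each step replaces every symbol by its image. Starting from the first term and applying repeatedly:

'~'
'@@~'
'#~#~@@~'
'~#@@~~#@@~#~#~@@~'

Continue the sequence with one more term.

Rewriting the 17 symbols of ~#@@~~#@@~#~#~@@~ one by one yields @@~ ~# #~ #~ @@~ @@~ ~# #~ #~ @@~ ~# @@~ ~# @@~ #~ #~ @@~; concatenated:

@@~~##~#~@@~@@~~##~#~@@~~#@@~~#@@~#~#~@@~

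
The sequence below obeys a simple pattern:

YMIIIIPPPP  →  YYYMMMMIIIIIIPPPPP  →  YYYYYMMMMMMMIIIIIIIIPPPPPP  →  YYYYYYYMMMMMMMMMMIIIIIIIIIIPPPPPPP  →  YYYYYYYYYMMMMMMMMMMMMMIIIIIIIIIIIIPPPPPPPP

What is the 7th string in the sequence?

Reading off run lengths: Y runs 1, 3, 5, 7, 9; M runs 1, 4, 7, 10, 13; I runs 4, 6, 8, 10, 12; P runs 4, 5, 6, 7, 8 — each is linear in n (n = 1, 2, …).
Setting n = 7 gives 13, 19, 16, 10 characters in each block.

YYYYYYYYYYYYYMMMMMMMMMMMMMMMMMMMIIIIIIIIIIIIIIIIPPPPPPPPPP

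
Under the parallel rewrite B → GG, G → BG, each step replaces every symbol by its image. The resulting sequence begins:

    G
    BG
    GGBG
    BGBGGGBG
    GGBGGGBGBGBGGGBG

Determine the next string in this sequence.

Rewriting the 16 symbols of GGBGGGBGBGBGGGBG one by one yields BG BG GG BG BG BG GG BG GG BG GG BG BG BG GG BG; concatenated:

BGBGGGBGBGBGGGBGGGBGGGBGBGBGGGBG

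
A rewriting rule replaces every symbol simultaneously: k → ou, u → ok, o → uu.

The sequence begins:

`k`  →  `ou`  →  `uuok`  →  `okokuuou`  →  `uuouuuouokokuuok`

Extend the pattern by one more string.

φ(uuouuuouokokuuok) expands symbol-by-symbol to ok ok uu ok ok ok uu ok uu ou uu ou ok ok uu ou; joining the 16 pieces gives the next term.

okokuuokokokuuokuuouuuouokokuuou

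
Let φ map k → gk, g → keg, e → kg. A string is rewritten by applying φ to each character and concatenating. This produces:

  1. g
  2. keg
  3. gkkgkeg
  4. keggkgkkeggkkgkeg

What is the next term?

Rewriting the 17 symbols of keggkgkkeggkkgkeg one by one yields gk kg keg keg gk keg gk gk kg keg keg gk gk keg gk kg keg; concatenated:

gkkgkegkeggkkeggkgkkgkegkeggkgkkeggkkgkeg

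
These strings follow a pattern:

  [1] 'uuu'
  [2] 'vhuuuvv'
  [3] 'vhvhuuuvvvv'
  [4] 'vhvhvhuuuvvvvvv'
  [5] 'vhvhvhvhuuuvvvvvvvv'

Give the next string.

Each term wraps the previous one in vh on the left and vv on the right.
So the next term is vh·vhvhvhvhuuuvvvvvvvv·vv.

vhvhvhvhvhuuuvvvvvvvvvv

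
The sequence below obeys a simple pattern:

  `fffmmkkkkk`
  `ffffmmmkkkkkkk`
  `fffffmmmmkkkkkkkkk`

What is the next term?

The n-th term is n+1 f's then n m's then 2n+1 k's, where the shown terms are n = 2, 3, 4.
At n = 5 the blocks have lengths 6, 5, 11.

ffffffmmmmmkkkkkkkkkkk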